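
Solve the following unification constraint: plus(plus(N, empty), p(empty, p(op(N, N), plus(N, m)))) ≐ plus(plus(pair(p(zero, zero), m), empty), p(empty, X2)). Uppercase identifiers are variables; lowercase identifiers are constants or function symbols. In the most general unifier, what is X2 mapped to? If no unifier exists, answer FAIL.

p(op(pair(p(zero, zero), m), pair(p(zero, zero), m)), plus(pair(p(zero, zero), m), m))

Decompose plus/2: plus(N, empty) ≐ plus(pair(p(zero, zero), m), empty),  p(empty, p(op(N, N), plus(N, m))) ≐ p(empty, X2).
Decompose plus/2: N ≐ pair(p(zero, zero), m),  empty ≐ empty.
Bind N := pair(p(zero, zero), m); substituting into the one remaining equation that mentions N gives: p(empty, p(op(pair(p(zero, zero), m), pair(p(zero, zero), m)), plus(pair(p(zero, zero), m), m))) ≐ p(empty, X2).
Delete trivial equation empty ≐ empty.
Decompose p/2: empty ≐ empty,  p(op(pair(p(zero, zero), m), pair(p(zero, zero), m)), plus(pair(p(zero, zero), m), m)) ≐ X2.
Delete trivial equation empty ≐ empty.
Bind X2 := p(op(pair(p(zero, zero), m), pair(p(zero, zero), m)), plus(pair(p(zero, zero), m), m)).
MGU = { N ↦ pair(p(zero, zero), m), X2 ↦ p(op(pair(p(zero, zero), m), pair(p(zero, zero), m)), plus(pair(p(zero, zero), m), m)) }, so X2 ↦ p(op(pair(p(zero, zero), m), pair(p(zero, zero), m)), plus(pair(p(zero, zero), m), m)).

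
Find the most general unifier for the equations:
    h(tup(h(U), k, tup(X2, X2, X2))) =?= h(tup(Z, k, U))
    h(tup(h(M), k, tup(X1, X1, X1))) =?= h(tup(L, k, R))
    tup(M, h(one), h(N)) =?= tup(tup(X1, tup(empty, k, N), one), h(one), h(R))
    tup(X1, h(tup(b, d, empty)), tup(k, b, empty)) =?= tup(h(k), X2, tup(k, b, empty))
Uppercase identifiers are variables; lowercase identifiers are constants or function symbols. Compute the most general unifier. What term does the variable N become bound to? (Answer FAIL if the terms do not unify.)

tup(h(k), h(k), h(k))

Decompose h/1: tup(h(U), k, tup(X2, X2, X2)) =?= tup(Z, k, U).
Decompose tup/3: h(U) =?= Z,  k =?= k,  tup(X2, X2, X2) =?= U.
Bind Z := h(U); no other remaining equation mentions Z.
Delete trivial equation k =?= k.
Bind U := tup(X2, X2, X2); no other remaining equation mentions U. Substituting into the earlier binding gives Z := h(tup(X2, X2, X2)).
Decompose h/1: tup(h(M), k, tup(X1, X1, X1)) =?= tup(L, k, R).
Decompose tup/3: h(M) =?= L,  k =?= k,  tup(X1, X1, X1) =?= R.
Bind L := h(M); no other remaining equation mentions L.
Delete trivial equation k =?= k.
Bind R := tup(X1, X1, X1); substituting into the one remaining equation that mentions R gives: tup(M, h(one), h(N)) =?= tup(tup(X1, tup(empty, k, N), one), h(one), h(tup(X1, X1, X1))).
Decompose tup/3: M =?= tup(X1, tup(empty, k, N), one),  h(one) =?= h(one),  h(N) =?= h(tup(X1, X1, X1)).
Bind M := tup(X1, tup(empty, k, N), one); no other remaining equation mentions M. Substituting into the earlier binding gives L := h(tup(X1, tup(empty, k, N), one)).
Delete trivial equation h(one) =?= h(one).
Decompose h/1: N =?= tup(X1, X1, X1).
Bind N := tup(X1, X1, X1); no other remaining equation mentions N. Substituting into the earlier bindings gives L := h(tup(X1, tup(empty, k, tup(X1, X1, X1)), one)), M := tup(X1, tup(empty, k, tup(X1, X1, X1)), one).
Decompose tup/3: X1 =?= h(k),  h(tup(b, d, empty)) =?= X2,  tup(k, b, empty) =?= tup(k, b, empty).
Bind X1 := h(k); no other remaining equation mentions X1. Substituting into the earlier bindings gives L := h(tup(h(k), tup(empty, k, tup(h(k), h(k), h(k))), one)), R := tup(h(k), h(k), h(k)), M := tup(h(k), tup(empty, k, tup(h(k), h(k), h(k))), one), N := tup(h(k), h(k), h(k)).
Bind X2 := h(tup(b, d, empty)); no other remaining equation mentions X2. Substituting into the earlier bindings gives Z := h(tup(h(tup(b, d, empty)), h(tup(b, d, empty)), h(tup(b, d, empty)))), U := tup(h(tup(b, d, empty)), h(tup(b, d, empty)), h(tup(b, d, empty))).
Delete trivial equation tup(k, b, empty) =?= tup(k, b, empty).
MGU = { Z -> h(tup(h(tup(b, d, empty)), h(tup(b, d, empty)), h(tup(b, d, empty)))), U -> tup(h(tup(b, d, empty)), h(tup(b, d, empty)), h(tup(b, d, empty))), L -> h(tup(h(k), tup(empty, k, tup(h(k), h(k), h(k))), one)), R -> tup(h(k), h(k), h(k)), M -> tup(h(k), tup(empty, k, tup(h(k), h(k), h(k))), one), N -> tup(h(k), h(k), h(k)), X1 -> h(k), X2 -> h(tup(b, d, empty)) }, so N -> tup(h(k), h(k), h(k)).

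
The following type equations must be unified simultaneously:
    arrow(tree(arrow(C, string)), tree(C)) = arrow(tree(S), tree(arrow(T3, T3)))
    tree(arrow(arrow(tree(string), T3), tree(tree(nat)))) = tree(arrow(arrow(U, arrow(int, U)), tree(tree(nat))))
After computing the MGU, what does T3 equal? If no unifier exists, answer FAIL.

Decompose arrow/2: tree(arrow(C, string)) = tree(S),  tree(C) = tree(arrow(T3, T3)).
Decompose tree/1: arrow(C, string) = S.
Bind S := arrow(C, string); no other remaining equation mentions S.
Decompose tree/1: C = arrow(T3, T3).
Bind C := arrow(T3, T3); no other remaining equation mentions C. Substituting into the earlier binding gives S := arrow(arrow(T3, T3), string).
Decompose tree/1: arrow(arrow(tree(string), T3), tree(tree(nat))) = arrow(arrow(U, arrow(int, U)), tree(tree(nat))).
Decompose arrow/2: arrow(tree(string), T3) = arrow(U, arrow(int, U)),  tree(tree(nat)) = tree(tree(nat)).
Decompose arrow/2: tree(string) = U,  T3 = arrow(int, U).
Bind U := tree(string); substituting into the one remaining equation that mentions U gives: T3 = arrow(int, tree(string)).
Bind T3 := arrow(int, tree(string)); no other remaining equation mentions T3. Substituting into the earlier bindings gives S := arrow(arrow(arrow(int, tree(string)), arrow(int, tree(string))), string), C := arrow(arrow(int, tree(string)), arrow(int, tree(string))).
Delete trivial equation tree(tree(nat)) = tree(tree(nat)).
MGU = { S := arrow(arrow(arrow(int, tree(string)), arrow(int, tree(string))), string), C := arrow(arrow(int, tree(string)), arrow(int, tree(string))), U := tree(string), T3 := arrow(int, tree(string)) }, so T3 := arrow(int, tree(string)).

arrow(int, tree(string))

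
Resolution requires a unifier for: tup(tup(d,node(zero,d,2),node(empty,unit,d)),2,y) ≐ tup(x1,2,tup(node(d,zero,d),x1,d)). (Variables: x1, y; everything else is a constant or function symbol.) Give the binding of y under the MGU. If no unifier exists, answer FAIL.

tup(node(d,zero,d),tup(d,node(zero,d,2),node(empty,unit,d)),d)

Decompose tup/3: tup(d,node(zero,d,2),node(empty,unit,d)) ≐ x1,  2 ≐ 2,  y ≐ tup(node(d,zero,d),x1,d).
Bind x1 := tup(d,node(zero,d,2),node(empty,unit,d)); substituting into the one remaining equation that mentions x1 gives: y ≐ tup(node(d,zero,d),tup(d,node(zero,d,2),node(empty,unit,d)),d).
Delete trivial equation 2 ≐ 2.
Bind y := tup(node(d,zero,d),tup(d,node(zero,d,2),node(empty,unit,d)),d).
MGU = { x1 ↦ tup(d,node(zero,d,2),node(empty,unit,d)), y ↦ tup(node(d,zero,d),tup(d,node(zero,d,2),node(empty,unit,d)),d) }, so y ↦ tup(node(d,zero,d),tup(d,node(zero,d,2),node(empty,unit,d)),d).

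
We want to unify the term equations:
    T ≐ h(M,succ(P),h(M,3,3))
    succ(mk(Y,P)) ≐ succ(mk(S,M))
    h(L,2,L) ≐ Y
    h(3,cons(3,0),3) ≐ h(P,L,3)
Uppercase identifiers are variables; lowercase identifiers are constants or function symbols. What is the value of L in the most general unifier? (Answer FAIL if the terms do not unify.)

cons(3,0)

Bind T := h(M,succ(P),h(M,3,3)); no other remaining equation mentions T.
Decompose succ/1: mk(Y,P) ≐ mk(S,M).
Decompose mk/2: Y ≐ S,  P ≐ M.
Bind Y := S; substituting into the one remaining equation that mentions Y gives: h(L,2,L) ≐ S.
Bind P := M; substituting into the one remaining equation that mentions P gives: h(3,cons(3,0),3) ≐ h(M,L,3). Substituting into the earlier binding gives T := h(M,succ(M),h(M,3,3)).
Bind S := h(L,2,L); no other remaining equation mentions S. Substituting into the earlier binding gives Y := h(L,2,L).
Decompose h/3: 3 ≐ M,  cons(3,0) ≐ L,  3 ≐ 3.
Bind M := 3; no other remaining equation mentions M. Substituting into the earlier bindings gives T := h(3,succ(3),h(3,3,3)), P := 3.
Bind L := cons(3,0); no other remaining equation mentions L. Substituting into the earlier bindings gives Y := h(cons(3,0),2,cons(3,0)), S := h(cons(3,0),2,cons(3,0)).
Delete trivial equation 3 ≐ 3.
MGU = { T -> h(3,succ(3),h(3,3,3)), Y -> h(cons(3,0),2,cons(3,0)), P -> 3, S -> h(cons(3,0),2,cons(3,0)), M -> 3, L -> cons(3,0) }, so L -> cons(3,0).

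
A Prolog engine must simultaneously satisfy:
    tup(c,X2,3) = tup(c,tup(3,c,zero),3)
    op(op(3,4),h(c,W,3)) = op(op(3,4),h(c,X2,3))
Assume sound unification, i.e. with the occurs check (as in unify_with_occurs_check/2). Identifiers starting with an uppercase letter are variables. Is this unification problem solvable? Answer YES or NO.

YES

Decompose tup/3: c = c,  X2 = tup(3,c,zero),  3 = 3.
Delete trivial equation c = c.
Bind X2 := tup(3,c,zero); substituting into the one remaining equation that mentions X2 gives: op(op(3,4),h(c,W,3)) = op(op(3,4),h(c,tup(3,c,zero),3)).
Delete trivial equation 3 = 3.
Decompose op/2: op(3,4) = op(3,4),  h(c,W,3) = h(c,tup(3,c,zero),3).
Delete trivial equation op(3,4) = op(3,4).
Decompose h/3: c = c,  W = tup(3,c,zero),  3 = 3.
Delete trivial equation c = c.
Bind W := tup(3,c,zero); no other remaining equation mentions W.
Delete trivial equation 3 = 3.
No equations remain and no clash or occurs-check failure arose, so a unifier exists.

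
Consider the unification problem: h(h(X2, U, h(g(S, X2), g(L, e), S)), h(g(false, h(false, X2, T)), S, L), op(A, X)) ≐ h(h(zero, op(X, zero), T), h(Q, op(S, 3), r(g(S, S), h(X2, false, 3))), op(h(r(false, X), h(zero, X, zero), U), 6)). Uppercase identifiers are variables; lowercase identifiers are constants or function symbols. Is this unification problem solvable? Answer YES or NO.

NO

Decompose h/3: h(X2, U, h(g(S, X2), g(L, e), S)) ≐ h(zero, op(X, zero), T),  h(g(false, h(false, X2, T)), S, L) ≐ h(Q, op(S, 3), r(g(S, S), h(X2, false, 3))),  op(A, X) ≐ op(h(r(false, X), h(zero, X, zero), U), 6).
Decompose h/3: X2 ≐ zero,  U ≐ op(X, zero),  h(g(S, X2), g(L, e), S) ≐ T.
Bind X2 := zero; substituting into the 2 remaining equations that mention X2 gives: h(g(S, zero), g(L, e), S) ≐ T,  h(g(false, h(false, zero, T)), S, L) ≐ h(Q, op(S, 3), r(g(S, S), h(zero, false, 3))).
Bind U := op(X, zero); substituting into the one remaining equation that mentions U gives: op(A, X) ≐ op(h(r(false, X), h(zero, X, zero), op(X, zero)), 6).
Bind T := h(g(S, zero), g(L, e), S); substituting into the one remaining equation that mentions T gives: h(g(false, h(false, zero, h(g(S, zero), g(L, e), S))), S, L) ≐ h(Q, op(S, 3), r(g(S, S), h(zero, false, 3))).
Decompose h/3: g(false, h(false, zero, h(g(S, zero), g(L, e), S))) ≐ Q,  S ≐ op(S, 3),  L ≐ r(g(S, S), h(zero, false, 3)).
Bind Q := g(false, h(false, zero, h(g(S, zero), g(L, e), S))); no other remaining equation mentions Q.
Occurs check fails: S occurs in op(S, 3); the equation S ≐ op(S, 3) has no finite solution.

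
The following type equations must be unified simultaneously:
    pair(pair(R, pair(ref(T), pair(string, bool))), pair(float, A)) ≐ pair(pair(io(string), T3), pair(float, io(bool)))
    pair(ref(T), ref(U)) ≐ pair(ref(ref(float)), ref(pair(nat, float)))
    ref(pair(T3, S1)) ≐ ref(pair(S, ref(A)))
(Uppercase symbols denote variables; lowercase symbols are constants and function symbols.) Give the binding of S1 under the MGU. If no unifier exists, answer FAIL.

Decompose pair/2: pair(R, pair(ref(T), pair(string, bool))) ≐ pair(io(string), T3),  pair(float, A) ≐ pair(float, io(bool)).
Decompose pair/2: R ≐ io(string),  pair(ref(T), pair(string, bool)) ≐ T3.
Bind R := io(string); no other remaining equation mentions R.
Bind T3 := pair(ref(T), pair(string, bool)); substituting into the one remaining equation that mentions T3 gives: ref(pair(pair(ref(T), pair(string, bool)), S1)) ≐ ref(pair(S, ref(A))).
Decompose pair/2: float ≐ float,  A ≐ io(bool).
Delete trivial equation float ≐ float.
Bind A := io(bool); substituting into the one remaining equation that mentions A gives: ref(pair(pair(ref(T), pair(string, bool)), S1)) ≐ ref(pair(S, ref(io(bool)))).
Decompose pair/2: ref(T) ≐ ref(ref(float)),  ref(U) ≐ ref(pair(nat, float)).
Decompose ref/1: T ≐ ref(float).
Bind T := ref(float); substituting into the one remaining equation that mentions T gives: ref(pair(pair(ref(ref(float)), pair(string, bool)), S1)) ≐ ref(pair(S, ref(io(bool)))). Substituting into the earlier binding gives T3 := pair(ref(ref(float)), pair(string, bool)).
Decompose ref/1: U ≐ pair(nat, float).
Bind U := pair(nat, float); no other remaining equation mentions U.
Decompose ref/1: pair(pair(ref(ref(float)), pair(string, bool)), S1) ≐ pair(S, ref(io(bool))).
Decompose pair/2: pair(ref(ref(float)), pair(string, bool)) ≐ S,  S1 ≐ ref(io(bool)).
Bind S := pair(ref(ref(float)), pair(string, bool)); no other remaining equation mentions S.
Bind S1 := ref(io(bool)).
MGU = { R -> io(string), T3 -> pair(ref(ref(float)), pair(string, bool)), A -> io(bool), T -> ref(float), U -> pair(nat, float), S -> pair(ref(ref(float)), pair(string, bool)), S1 -> ref(io(bool)) }, so S1 -> ref(io(bool)).

ref(io(bool))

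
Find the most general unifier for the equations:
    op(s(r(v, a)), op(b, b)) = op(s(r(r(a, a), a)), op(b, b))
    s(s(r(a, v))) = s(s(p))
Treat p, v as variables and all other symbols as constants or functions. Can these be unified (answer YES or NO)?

Decompose op/2: s(r(v, a)) = s(r(r(a, a), a)),  op(b, b) = op(b, b).
Decompose s/1: r(v, a) = r(r(a, a), a).
Decompose r/2: v = r(a, a),  a = a.
Bind v := r(a, a); substituting into the one remaining equation that mentions v gives: s(s(r(a, r(a, a)))) = s(s(p)).
Delete trivial equation a = a.
Delete trivial equation op(b, b) = op(b, b).
Decompose s/1: s(r(a, r(a, a))) = s(p).
Decompose s/1: r(a, r(a, a)) = p.
Bind p := r(a, r(a, a)).
No equations remain and no clash or occurs-check failure arose, so a unifier exists.

YES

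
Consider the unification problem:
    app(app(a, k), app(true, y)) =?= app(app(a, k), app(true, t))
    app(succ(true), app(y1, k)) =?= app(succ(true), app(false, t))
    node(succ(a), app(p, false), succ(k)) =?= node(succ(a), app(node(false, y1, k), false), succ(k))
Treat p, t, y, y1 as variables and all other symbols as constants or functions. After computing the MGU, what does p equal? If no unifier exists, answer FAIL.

Decompose app/2: app(a, k) =?= app(a, k),  app(true, y) =?= app(true, t).
Delete trivial equation app(a, k) =?= app(a, k).
Decompose app/2: true =?= true,  y =?= t.
Delete trivial equation true =?= true.
Bind y := t; no other remaining equation mentions y.
Decompose app/2: succ(true) =?= succ(true),  app(y1, k) =?= app(false, t).
Delete trivial equation succ(true) =?= succ(true).
Decompose app/2: y1 =?= false,  k =?= t.
Bind y1 := false; substituting into the one remaining equation that mentions y1 gives: node(succ(a), app(p, false), succ(k)) =?= node(succ(a), app(node(false, false, k), false), succ(k)).
Bind t := k; no other remaining equation mentions t. Substituting into the earlier binding gives y := k.
Decompose node/3: succ(a) =?= succ(a),  app(p, false) =?= app(node(false, false, k), false),  succ(k) =?= succ(k).
Delete trivial equation succ(a) =?= succ(a).
Decompose app/2: p =?= node(false, false, k),  false =?= false.
Bind p := node(false, false, k); no other remaining equation mentions p.
Delete trivial equation false =?= false.
Delete trivial equation succ(k) =?= succ(k).
MGU = { y := k, y1 := false, t := k, p := node(false, false, k) }, so p := node(false, false, k).

node(false, false, k)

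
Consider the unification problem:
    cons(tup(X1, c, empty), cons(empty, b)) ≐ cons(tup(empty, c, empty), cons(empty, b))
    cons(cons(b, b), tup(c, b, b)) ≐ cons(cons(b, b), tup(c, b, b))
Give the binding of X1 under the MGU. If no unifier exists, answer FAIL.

empty

Decompose cons/2: tup(X1, c, empty) ≐ tup(empty, c, empty),  cons(empty, b) ≐ cons(empty, b).
Decompose tup/3: X1 ≐ empty,  c ≐ c,  empty ≐ empty.
Bind X1 := empty; no other remaining equation mentions X1.
Delete trivial equation c ≐ c.
Delete trivial equation empty ≐ empty.
Delete trivial equation cons(empty, b) ≐ cons(empty, b).
Delete trivial equation cons(cons(b, b), tup(c, b, b)) ≐ cons(cons(b, b), tup(c, b, b)).
MGU = { X1 := empty }, so X1 := empty.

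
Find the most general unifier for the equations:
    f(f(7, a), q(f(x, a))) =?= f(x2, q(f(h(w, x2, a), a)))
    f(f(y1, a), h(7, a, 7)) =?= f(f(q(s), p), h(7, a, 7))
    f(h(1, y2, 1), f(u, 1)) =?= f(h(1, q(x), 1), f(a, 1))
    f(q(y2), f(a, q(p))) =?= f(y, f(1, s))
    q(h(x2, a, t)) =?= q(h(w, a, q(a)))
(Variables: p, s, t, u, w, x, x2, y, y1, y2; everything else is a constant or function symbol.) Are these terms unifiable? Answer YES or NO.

Decompose f/2: f(7, a) =?= x2,  q(f(x, a)) =?= q(f(h(w, x2, a), a)).
Bind x2 := f(7, a); substituting into the 2 remaining equations that mention x2 gives: q(f(x, a)) =?= q(f(h(w, f(7, a), a), a)),  q(h(f(7, a), a, t)) =?= q(h(w, a, q(a))).
Decompose q/1: f(x, a) =?= f(h(w, f(7, a), a), a).
Decompose f/2: x =?= h(w, f(7, a), a),  a =?= a.
Bind x := h(w, f(7, a), a); substituting into the one remaining equation that mentions x gives: f(h(1, y2, 1), f(u, 1)) =?= f(h(1, q(h(w, f(7, a), a)), 1), f(a, 1)).
Delete trivial equation a =?= a.
Decompose f/2: f(y1, a) =?= f(q(s), p),  h(7, a, 7) =?= h(7, a, 7).
Decompose f/2: y1 =?= q(s),  a =?= p.
Bind y1 := q(s); no other remaining equation mentions y1.
Bind p := a; substituting into the one remaining equation that mentions p gives: f(q(y2), f(a, q(a))) =?= f(y, f(1, s)).
Delete trivial equation h(7, a, 7) =?= h(7, a, 7).
Decompose f/2: h(1, y2, 1) =?= h(1, q(h(w, f(7, a), a)), 1),  f(u, 1) =?= f(a, 1).
Decompose h/3: 1 =?= 1,  y2 =?= q(h(w, f(7, a), a)),  1 =?= 1.
Delete trivial equation 1 =?= 1.
Bind y2 := q(h(w, f(7, a), a)); substituting into the one remaining equation that mentions y2 gives: f(q(q(h(w, f(7, a), a))), f(a, q(a))) =?= f(y, f(1, s)).
Delete trivial equation 1 =?= 1.
Decompose f/2: u =?= a,  1 =?= 1.
Bind u := a; no other remaining equation mentions u.
Delete trivial equation 1 =?= 1.
Decompose f/2: q(q(h(w, f(7, a), a))) =?= y,  f(a, q(a)) =?= f(1, s).
Bind y := q(q(h(w, f(7, a), a))); no other remaining equation mentions y.
Decompose f/2: a =?= 1,  q(a) =?= s.
Clash: constants a and 1 differ; no unifier exists.

NO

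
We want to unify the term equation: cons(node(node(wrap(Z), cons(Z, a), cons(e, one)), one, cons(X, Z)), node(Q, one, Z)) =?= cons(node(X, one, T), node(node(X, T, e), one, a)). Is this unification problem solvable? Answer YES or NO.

Decompose cons/2: node(node(wrap(Z), cons(Z, a), cons(e, one)), one, cons(X, Z)) =?= node(X, one, T),  node(Q, one, Z) =?= node(node(X, T, e), one, a).
Decompose node/3: node(wrap(Z), cons(Z, a), cons(e, one)) =?= X,  one =?= one,  cons(X, Z) =?= T.
Bind X := node(wrap(Z), cons(Z, a), cons(e, one)); substituting into the 2 remaining equations that mention X gives: cons(node(wrap(Z), cons(Z, a), cons(e, one)), Z) =?= T,  node(Q, one, Z) =?= node(node(node(wrap(Z), cons(Z, a), cons(e, one)), T, e), one, a).
Delete trivial equation one =?= one.
Bind T := cons(node(wrap(Z), cons(Z, a), cons(e, one)), Z); substituting into the remaining equation gives: node(Q, one, Z) =?= node(node(node(wrap(Z), cons(Z, a), cons(e, one)), cons(node(wrap(Z), cons(Z, a), cons(e, one)), Z), e), one, a).
Decompose node/3: Q =?= node(node(wrap(Z), cons(Z, a), cons(e, one)), cons(node(wrap(Z), cons(Z, a), cons(e, one)), Z), e),  one =?= one,  Z =?= a.
Bind Q := node(node(wrap(Z), cons(Z, a), cons(e, one)), cons(node(wrap(Z), cons(Z, a), cons(e, one)), Z), e); no other remaining equation mentions Q.
Delete trivial equation one =?= one.
Bind Z := a. Substituting into the earlier bindings gives X := node(wrap(a), cons(a, a), cons(e, one)), T := cons(node(wrap(a), cons(a, a), cons(e, one)), a), Q := node(node(wrap(a), cons(a, a), cons(e, one)), cons(node(wrap(a), cons(a, a), cons(e, one)), a), e).
No equations remain and no clash or occurs-check failure arose, so a unifier exists.

YES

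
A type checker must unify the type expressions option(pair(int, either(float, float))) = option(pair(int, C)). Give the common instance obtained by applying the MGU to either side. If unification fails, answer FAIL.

option(pair(int, either(float, float)))

Decompose option/1: pair(int, either(float, float)) = pair(int, C).
Decompose pair/2: int = int,  either(float, float) = C.
Delete trivial equation int = int.
Bind C := either(float, float).
Applying the MGU to either side gives option(pair(int, either(float, float))).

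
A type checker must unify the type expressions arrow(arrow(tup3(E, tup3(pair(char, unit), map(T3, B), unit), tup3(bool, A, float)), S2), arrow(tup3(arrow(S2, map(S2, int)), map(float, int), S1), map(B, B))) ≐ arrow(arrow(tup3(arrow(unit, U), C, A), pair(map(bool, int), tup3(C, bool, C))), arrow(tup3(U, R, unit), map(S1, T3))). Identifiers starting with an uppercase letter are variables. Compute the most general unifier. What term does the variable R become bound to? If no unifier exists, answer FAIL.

FAIL

Decompose arrow/2: arrow(tup3(E, tup3(pair(char, unit), map(T3, B), unit), tup3(bool, A, float)), S2) ≐ arrow(tup3(arrow(unit, U), C, A), pair(map(bool, int), tup3(C, bool, C))),  arrow(tup3(arrow(S2, map(S2, int)), map(float, int), S1), map(B, B)) ≐ arrow(tup3(U, R, unit), map(S1, T3)).
Decompose arrow/2: tup3(E, tup3(pair(char, unit), map(T3, B), unit), tup3(bool, A, float)) ≐ tup3(arrow(unit, U), C, A),  S2 ≐ pair(map(bool, int), tup3(C, bool, C)).
Decompose tup3/3: E ≐ arrow(unit, U),  tup3(pair(char, unit), map(T3, B), unit) ≐ C,  tup3(bool, A, float) ≐ A.
Bind E := arrow(unit, U); no other remaining equation mentions E.
Bind C := tup3(pair(char, unit), map(T3, B), unit); substituting into the one remaining equation that mentions C gives: S2 ≐ pair(map(bool, int), tup3(tup3(pair(char, unit), map(T3, B), unit), bool, tup3(pair(char, unit), map(T3, B), unit))).
Occurs check fails: A occurs in tup3(bool, A, float); the equation A ≐ tup3(bool, A, float) has no finite solution.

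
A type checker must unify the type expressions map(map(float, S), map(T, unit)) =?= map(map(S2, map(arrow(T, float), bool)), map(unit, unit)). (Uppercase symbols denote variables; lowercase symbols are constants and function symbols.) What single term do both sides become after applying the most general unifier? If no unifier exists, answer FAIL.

Decompose map/2: map(float, S) =?= map(S2, map(arrow(T, float), bool)),  map(T, unit) =?= map(unit, unit).
Decompose map/2: float =?= S2,  S =?= map(arrow(T, float), bool).
Bind S2 := float; no other remaining equation mentions S2.
Bind S := map(arrow(T, float), bool); no other remaining equation mentions S.
Decompose map/2: T =?= unit,  unit =?= unit.
Bind T := unit; no other remaining equation mentions T. Substituting into the earlier binding gives S := map(arrow(unit, float), bool).
Delete trivial equation unit =?= unit.
Applying the MGU to either side gives map(map(float, map(arrow(unit, float), bool)), map(unit, unit)).

map(map(float, map(arrow(unit, float), bool)), map(unit, unit))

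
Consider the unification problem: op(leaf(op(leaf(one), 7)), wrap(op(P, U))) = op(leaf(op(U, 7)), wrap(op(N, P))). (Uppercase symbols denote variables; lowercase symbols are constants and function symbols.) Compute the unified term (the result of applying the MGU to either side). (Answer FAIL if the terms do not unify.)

op(leaf(op(leaf(one), 7)), wrap(op(leaf(one), leaf(one))))

Decompose op/2: leaf(op(leaf(one), 7)) = leaf(op(U, 7)),  wrap(op(P, U)) = wrap(op(N, P)).
Decompose leaf/1: op(leaf(one), 7) = op(U, 7).
Decompose op/2: leaf(one) = U,  7 = 7.
Bind U := leaf(one); substituting into the one remaining equation that mentions U gives: wrap(op(P, leaf(one))) = wrap(op(N, P)).
Delete trivial equation 7 = 7.
Decompose wrap/1: op(P, leaf(one)) = op(N, P).
Decompose op/2: P = N,  leaf(one) = P.
Bind P := N; substituting into the remaining equation gives: leaf(one) = N.
Bind N := leaf(one). Substituting into the earlier binding gives P := leaf(one).
Applying the MGU to either side gives op(leaf(op(leaf(one), 7)), wrap(op(leaf(one), leaf(one)))).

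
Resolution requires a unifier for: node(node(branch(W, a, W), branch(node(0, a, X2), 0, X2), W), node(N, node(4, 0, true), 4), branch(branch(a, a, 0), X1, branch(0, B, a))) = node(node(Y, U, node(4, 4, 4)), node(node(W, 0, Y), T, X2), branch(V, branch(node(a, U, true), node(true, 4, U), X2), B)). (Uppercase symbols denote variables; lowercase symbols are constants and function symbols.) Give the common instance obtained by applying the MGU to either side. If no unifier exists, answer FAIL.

Decompose node/3: node(branch(W, a, W), branch(node(0, a, X2), 0, X2), W) = node(Y, U, node(4, 4, 4)),  node(N, node(4, 0, true), 4) = node(node(W, 0, Y), T, X2),  branch(branch(a, a, 0), X1, branch(0, B, a)) = branch(V, branch(node(a, U, true), node(true, 4, U), X2), B).
Decompose node/3: branch(W, a, W) = Y,  branch(node(0, a, X2), 0, X2) = U,  W = node(4, 4, 4).
Bind Y := branch(W, a, W); substituting into the one remaining equation that mentions Y gives: node(N, node(4, 0, true), 4) = node(node(W, 0, branch(W, a, W)), T, X2).
Bind U := branch(node(0, a, X2), 0, X2); substituting into the one remaining equation that mentions U gives: branch(branch(a, a, 0), X1, branch(0, B, a)) = branch(V, branch(node(a, branch(node(0, a, X2), 0, X2), true), node(true, 4, branch(node(0, a, X2), 0, X2)), X2), B).
Bind W := node(4, 4, 4); substituting into the one remaining equation that mentions W gives: node(N, node(4, 0, true), 4) = node(node(node(4, 4, 4), 0, branch(node(4, 4, 4), a, node(4, 4, 4))), T, X2). Substituting into the earlier binding gives Y := branch(node(4, 4, 4), a, node(4, 4, 4)).
Decompose node/3: N = node(node(4, 4, 4), 0, branch(node(4, 4, 4), a, node(4, 4, 4))),  node(4, 0, true) = T,  4 = X2.
Bind N := node(node(4, 4, 4), 0, branch(node(4, 4, 4), a, node(4, 4, 4))); no other remaining equation mentions N.
Bind T := node(4, 0, true); no other remaining equation mentions T.
Bind X2 := 4; substituting into the remaining equation gives: branch(branch(a, a, 0), X1, branch(0, B, a)) = branch(V, branch(node(a, branch(node(0, a, 4), 0, 4), true), node(true, 4, branch(node(0, a, 4), 0, 4)), 4), B). Substituting into the earlier binding gives U := branch(node(0, a, 4), 0, 4).
Decompose branch/3: branch(a, a, 0) = V,  X1 = branch(node(a, branch(node(0, a, 4), 0, 4), true), node(true, 4, branch(node(0, a, 4), 0, 4)), 4),  branch(0, B, a) = B.
Bind V := branch(a, a, 0); no other remaining equation mentions V.
Bind X1 := branch(node(a, branch(node(0, a, 4), 0, 4), true), node(true, 4, branch(node(0, a, 4), 0, 4)), 4); no other remaining equation mentions X1.
Occurs check fails: B occurs in branch(0, B, a); the equation B = branch(0, B, a) has no finite solution.

FAIL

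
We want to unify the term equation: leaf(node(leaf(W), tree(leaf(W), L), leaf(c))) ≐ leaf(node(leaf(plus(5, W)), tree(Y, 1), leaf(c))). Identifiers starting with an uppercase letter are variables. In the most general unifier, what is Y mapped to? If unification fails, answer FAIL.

Decompose leaf/1: node(leaf(W), tree(leaf(W), L), leaf(c)) ≐ node(leaf(plus(5, W)), tree(Y, 1), leaf(c)).
Decompose node/3: leaf(W) ≐ leaf(plus(5, W)),  tree(leaf(W), L) ≐ tree(Y, 1),  leaf(c) ≐ leaf(c).
Decompose leaf/1: W ≐ plus(5, W).
Occurs check fails: W occurs in plus(5, W); the equation W ≐ plus(5, W) has no finite solution.

FAIL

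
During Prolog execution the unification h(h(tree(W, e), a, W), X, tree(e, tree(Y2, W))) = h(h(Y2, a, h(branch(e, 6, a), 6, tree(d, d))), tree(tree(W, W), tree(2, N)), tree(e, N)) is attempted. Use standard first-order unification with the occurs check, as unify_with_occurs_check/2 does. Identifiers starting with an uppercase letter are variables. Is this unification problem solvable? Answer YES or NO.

YES

Decompose h/3: h(tree(W, e), a, W) = h(Y2, a, h(branch(e, 6, a), 6, tree(d, d))),  X = tree(tree(W, W), tree(2, N)),  tree(e, tree(Y2, W)) = tree(e, N).
Decompose h/3: tree(W, e) = Y2,  a = a,  W = h(branch(e, 6, a), 6, tree(d, d)).
Bind Y2 := tree(W, e); substituting into the one remaining equation that mentions Y2 gives: tree(e, tree(tree(W, e), W)) = tree(e, N).
Delete trivial equation a = a.
Bind W := h(branch(e, 6, a), 6, tree(d, d)); substituting into the remaining equations gives: X = tree(tree(h(branch(e, 6, a), 6, tree(d, d)), h(branch(e, 6, a), 6, tree(d, d))), tree(2, N)),  tree(e, tree(tree(h(branch(e, 6, a), 6, tree(d, d)), e), h(branch(e, 6, a), 6, tree(d, d)))) = tree(e, N). Substituting into the earlier binding gives Y2 := tree(h(branch(e, 6, a), 6, tree(d, d)), e).
Bind X := tree(tree(h(branch(e, 6, a), 6, tree(d, d)), h(branch(e, 6, a), 6, tree(d, d))), tree(2, N)); no other remaining equation mentions X.
Decompose tree/2: e = e,  tree(tree(h(branch(e, 6, a), 6, tree(d, d)), e), h(branch(e, 6, a), 6, tree(d, d))) = N.
Delete trivial equation e = e.
Bind N := tree(tree(h(branch(e, 6, a), 6, tree(d, d)), e), h(branch(e, 6, a), 6, tree(d, d))). Substituting into the earlier binding gives X := tree(tree(h(branch(e, 6, a), 6, tree(d, d)), h(branch(e, 6, a), 6, tree(d, d))), tree(2, tree(tree(h(branch(e, 6, a), 6, tree(d, d)), e), h(branch(e, 6, a), 6, tree(d, d))))).
No equations remain and no clash or occurs-check failure arose, so a unifier exists.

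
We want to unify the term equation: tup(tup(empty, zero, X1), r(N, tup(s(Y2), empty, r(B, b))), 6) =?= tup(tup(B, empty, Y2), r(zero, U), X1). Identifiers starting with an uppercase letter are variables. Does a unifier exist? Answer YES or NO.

NO

Decompose tup/3: tup(empty, zero, X1) =?= tup(B, empty, Y2),  r(N, tup(s(Y2), empty, r(B, b))) =?= r(zero, U),  6 =?= X1.
Decompose tup/3: empty =?= B,  zero =?= empty,  X1 =?= Y2.
Bind B := empty; substituting into the one remaining equation that mentions B gives: r(N, tup(s(Y2), empty, r(empty, b))) =?= r(zero, U).
Clash: constants zero and empty differ; no unifier exists.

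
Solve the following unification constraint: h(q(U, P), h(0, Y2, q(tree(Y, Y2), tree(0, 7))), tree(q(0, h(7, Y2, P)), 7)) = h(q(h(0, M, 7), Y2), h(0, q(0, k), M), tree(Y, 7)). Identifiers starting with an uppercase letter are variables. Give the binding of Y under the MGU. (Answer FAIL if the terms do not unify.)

Decompose h/3: q(U, P) = q(h(0, M, 7), Y2),  h(0, Y2, q(tree(Y, Y2), tree(0, 7))) = h(0, q(0, k), M),  tree(q(0, h(7, Y2, P)), 7) = tree(Y, 7).
Decompose q/2: U = h(0, M, 7),  P = Y2.
Bind U := h(0, M, 7); no other remaining equation mentions U.
Bind P := Y2; substituting into the one remaining equation that mentions P gives: tree(q(0, h(7, Y2, Y2)), 7) = tree(Y, 7).
Decompose h/3: 0 = 0,  Y2 = q(0, k),  q(tree(Y, Y2), tree(0, 7)) = M.
Delete trivial equation 0 = 0.
Bind Y2 := q(0, k); substituting into the remaining equations gives: q(tree(Y, q(0, k)), tree(0, 7)) = M,  tree(q(0, h(7, q(0, k), q(0, k))), 7) = tree(Y, 7). Substituting into the earlier binding gives P := q(0, k).
Bind M := q(tree(Y, q(0, k)), tree(0, 7)); no other remaining equation mentions M. Substituting into the earlier binding gives U := h(0, q(tree(Y, q(0, k)), tree(0, 7)), 7).
Decompose tree/2: q(0, h(7, q(0, k), q(0, k))) = Y,  7 = 7.
Bind Y := q(0, h(7, q(0, k), q(0, k))); no other remaining equation mentions Y. Substituting into the earlier bindings gives U := h(0, q(tree(q(0, h(7, q(0, k), q(0, k))), q(0, k)), tree(0, 7)), 7), M := q(tree(q(0, h(7, q(0, k), q(0, k))), q(0, k)), tree(0, 7)).
Delete trivial equation 7 = 7.
MGU = { U := h(0, q(tree(q(0, h(7, q(0, k), q(0, k))), q(0, k)), tree(0, 7)), 7), P := q(0, k), Y2 := q(0, k), M := q(tree(q(0, h(7, q(0, k), q(0, k))), q(0, k)), tree(0, 7)), Y := q(0, h(7, q(0, k), q(0, k))) }, so Y := q(0, h(7, q(0, k), q(0, k))).

q(0, h(7, q(0, k), q(0, k)))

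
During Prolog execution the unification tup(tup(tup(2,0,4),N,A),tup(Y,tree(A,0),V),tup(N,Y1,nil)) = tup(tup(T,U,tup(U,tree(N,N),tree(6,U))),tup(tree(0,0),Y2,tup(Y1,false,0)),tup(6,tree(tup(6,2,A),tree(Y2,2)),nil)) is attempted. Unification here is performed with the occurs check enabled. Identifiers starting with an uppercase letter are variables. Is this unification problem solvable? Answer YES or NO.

Decompose tup/3: tup(tup(2,0,4),N,A) = tup(T,U,tup(U,tree(N,N),tree(6,U))),  tup(Y,tree(A,0),V) = tup(tree(0,0),Y2,tup(Y1,false,0)),  tup(N,Y1,nil) = tup(6,tree(tup(6,2,A),tree(Y2,2)),nil).
Decompose tup/3: tup(2,0,4) = T,  N = U,  A = tup(U,tree(N,N),tree(6,U)).
Bind T := tup(2,0,4); no other remaining equation mentions T.
Bind N := U; substituting into the 2 remaining equations that mention N gives: A = tup(U,tree(U,U),tree(6,U)),  tup(U,Y1,nil) = tup(6,tree(tup(6,2,A),tree(Y2,2)),nil).
Bind A := tup(U,tree(U,U),tree(6,U)); substituting into the remaining equations gives: tup(Y,tree(tup(U,tree(U,U),tree(6,U)),0),V) = tup(tree(0,0),Y2,tup(Y1,false,0)),  tup(U,Y1,nil) = tup(6,tree(tup(6,2,tup(U,tree(U,U),tree(6,U))),tree(Y2,2)),nil).
Decompose tup/3: Y = tree(0,0),  tree(tup(U,tree(U,U),tree(6,U)),0) = Y2,  V = tup(Y1,false,0).
Bind Y := tree(0,0); no other remaining equation mentions Y.
Bind Y2 := tree(tup(U,tree(U,U),tree(6,U)),0); substituting into the one remaining equation that mentions Y2 gives: tup(U,Y1,nil) = tup(6,tree(tup(6,2,tup(U,tree(U,U),tree(6,U))),tree(tree(tup(U,tree(U,U),tree(6,U)),0),2)),nil).
Bind V := tup(Y1,false,0); no other remaining equation mentions V.
Decompose tup/3: U = 6,  Y1 = tree(tup(6,2,tup(U,tree(U,U),tree(6,U))),tree(tree(tup(U,tree(U,U),tree(6,U)),0),2)),  nil = nil.
Bind U := 6; substituting into the one remaining equation that mentions U gives: Y1 = tree(tup(6,2,tup(6,tree(6,6),tree(6,6))),tree(tree(tup(6,tree(6,6),tree(6,6)),0),2)). Substituting into the earlier bindings gives N := 6, A := tup(6,tree(6,6),tree(6,6)), Y2 := tree(tup(6,tree(6,6),tree(6,6)),0).
Bind Y1 := tree(tup(6,2,tup(6,tree(6,6),tree(6,6))),tree(tree(tup(6,tree(6,6),tree(6,6)),0),2)); no other remaining equation mentions Y1. Substituting into the earlier binding gives V := tup(tree(tup(6,2,tup(6,tree(6,6),tree(6,6))),tree(tree(tup(6,tree(6,6),tree(6,6)),0),2)),false,0).
Delete trivial equation nil = nil.
No equations remain and no clash or occurs-check failure arose, so a unifier exists.

YES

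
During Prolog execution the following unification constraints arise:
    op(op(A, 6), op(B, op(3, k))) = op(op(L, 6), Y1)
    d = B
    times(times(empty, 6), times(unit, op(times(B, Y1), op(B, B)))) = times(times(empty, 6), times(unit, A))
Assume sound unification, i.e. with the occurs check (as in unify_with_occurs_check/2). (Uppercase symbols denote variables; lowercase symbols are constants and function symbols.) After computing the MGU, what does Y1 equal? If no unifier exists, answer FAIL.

op(d, op(3, k))

Decompose op/2: op(A, 6) = op(L, 6),  op(B, op(3, k)) = Y1.
Decompose op/2: A = L,  6 = 6.
Bind A := L; substituting into the one remaining equation that mentions A gives: times(times(empty, 6), times(unit, op(times(B, Y1), op(B, B)))) = times(times(empty, 6), times(unit, L)).
Delete trivial equation 6 = 6.
Bind Y1 := op(B, op(3, k)); substituting into the one remaining equation that mentions Y1 gives: times(times(empty, 6), times(unit, op(times(B, op(B, op(3, k))), op(B, B)))) = times(times(empty, 6), times(unit, L)).
Bind B := d; substituting into the remaining equation gives: times(times(empty, 6), times(unit, op(times(d, op(d, op(3, k))), op(d, d)))) = times(times(empty, 6), times(unit, L)). Substituting into the earlier binding gives Y1 := op(d, op(3, k)).
Decompose times/2: times(empty, 6) = times(empty, 6),  times(unit, op(times(d, op(d, op(3, k))), op(d, d))) = times(unit, L).
Delete trivial equation times(empty, 6) = times(empty, 6).
Decompose times/2: unit = unit,  op(times(d, op(d, op(3, k))), op(d, d)) = L.
Delete trivial equation unit = unit.
Bind L := op(times(d, op(d, op(3, k))), op(d, d)). Substituting into the earlier binding gives A := op(times(d, op(d, op(3, k))), op(d, d)).
MGU = { A = op(times(d, op(d, op(3, k))), op(d, d)), Y1 = op(d, op(3, k)), B = d, L = op(times(d, op(d, op(3, k))), op(d, d)) }, so Y1 = op(d, op(3, k)).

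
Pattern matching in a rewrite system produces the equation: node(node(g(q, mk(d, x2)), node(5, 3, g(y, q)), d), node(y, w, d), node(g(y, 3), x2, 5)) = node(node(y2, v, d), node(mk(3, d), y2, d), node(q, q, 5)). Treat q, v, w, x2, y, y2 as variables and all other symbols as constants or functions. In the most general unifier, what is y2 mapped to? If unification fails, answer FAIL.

g(g(mk(3, d), 3), mk(d, g(mk(3, d), 3)))

Decompose node/3: node(g(q, mk(d, x2)), node(5, 3, g(y, q)), d) = node(y2, v, d),  node(y, w, d) = node(mk(3, d), y2, d),  node(g(y, 3), x2, 5) = node(q, q, 5).
Decompose node/3: g(q, mk(d, x2)) = y2,  node(5, 3, g(y, q)) = v,  d = d.
Bind y2 := g(q, mk(d, x2)); substituting into the one remaining equation that mentions y2 gives: node(y, w, d) = node(mk(3, d), g(q, mk(d, x2)), d).
Bind v := node(5, 3, g(y, q)); no other remaining equation mentions v.
Delete trivial equation d = d.
Decompose node/3: y = mk(3, d),  w = g(q, mk(d, x2)),  d = d.
Bind y := mk(3, d); substituting into the one remaining equation that mentions y gives: node(g(mk(3, d), 3), x2, 5) = node(q, q, 5). Substituting into the earlier binding gives v := node(5, 3, g(mk(3, d), q)).
Bind w := g(q, mk(d, x2)); no other remaining equation mentions w.
Delete trivial equation d = d.
Decompose node/3: g(mk(3, d), 3) = q,  x2 = q,  5 = 5.
Bind q := g(mk(3, d), 3); substituting into the one remaining equation that mentions q gives: x2 = g(mk(3, d), 3). Substituting into the earlier bindings gives y2 := g(g(mk(3, d), 3), mk(d, x2)), v := node(5, 3, g(mk(3, d), g(mk(3, d), 3))), w := g(g(mk(3, d), 3), mk(d, x2)).
Bind x2 := g(mk(3, d), 3); no other remaining equation mentions x2. Substituting into the earlier bindings gives y2 := g(g(mk(3, d), 3), mk(d, g(mk(3, d), 3))), w := g(g(mk(3, d), 3), mk(d, g(mk(3, d), 3))).
Delete trivial equation 5 = 5.
MGU = { y2 := g(g(mk(3, d), 3), mk(d, g(mk(3, d), 3))), v := node(5, 3, g(mk(3, d), g(mk(3, d), 3))), y := mk(3, d), w := g(g(mk(3, d), 3), mk(d, g(mk(3, d), 3))), q := g(mk(3, d), 3), x2 := g(mk(3, d), 3) }, so y2 := g(g(mk(3, d), 3), mk(d, g(mk(3, d), 3))).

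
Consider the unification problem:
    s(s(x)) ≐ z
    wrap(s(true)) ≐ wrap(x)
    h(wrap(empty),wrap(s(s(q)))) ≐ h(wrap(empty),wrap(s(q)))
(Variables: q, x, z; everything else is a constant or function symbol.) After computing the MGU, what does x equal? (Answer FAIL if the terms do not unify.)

Bind z := s(s(x)); no other remaining equation mentions z.
Decompose wrap/1: s(true) ≐ x.
Bind x := s(true); no other remaining equation mentions x. Substituting into the earlier binding gives z := s(s(s(true))).
Decompose h/2: wrap(empty) ≐ wrap(empty),  wrap(s(s(q))) ≐ wrap(s(q)).
Delete trivial equation wrap(empty) ≐ wrap(empty).
Decompose wrap/1: s(s(q)) ≐ s(q).
Decompose s/1: s(q) ≐ q.
Occurs check fails: q occurs in s(q); the equation q ≐ s(q) has no finite solution.

FAIL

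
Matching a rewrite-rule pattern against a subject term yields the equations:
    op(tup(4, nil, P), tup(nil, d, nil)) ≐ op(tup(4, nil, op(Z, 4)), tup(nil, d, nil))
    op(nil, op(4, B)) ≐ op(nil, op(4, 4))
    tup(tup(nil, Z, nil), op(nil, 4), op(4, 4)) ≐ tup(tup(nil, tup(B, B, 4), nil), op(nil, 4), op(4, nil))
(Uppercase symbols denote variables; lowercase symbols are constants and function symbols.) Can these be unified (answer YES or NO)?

NO

Decompose op/2: tup(4, nil, P) ≐ tup(4, nil, op(Z, 4)),  tup(nil, d, nil) ≐ tup(nil, d, nil).
Decompose tup/3: 4 ≐ 4,  nil ≐ nil,  P ≐ op(Z, 4).
Delete trivial equation 4 ≐ 4.
Delete trivial equation nil ≐ nil.
Bind P := op(Z, 4); no other remaining equation mentions P.
Delete trivial equation tup(nil, d, nil) ≐ tup(nil, d, nil).
Decompose op/2: nil ≐ nil,  op(4, B) ≐ op(4, 4).
Delete trivial equation nil ≐ nil.
Decompose op/2: 4 ≐ 4,  B ≐ 4.
Delete trivial equation 4 ≐ 4.
Bind B := 4; substituting into the remaining equation gives: tup(tup(nil, Z, nil), op(nil, 4), op(4, 4)) ≐ tup(tup(nil, tup(4, 4, 4), nil), op(nil, 4), op(4, nil)).
Decompose tup/3: tup(nil, Z, nil) ≐ tup(nil, tup(4, 4, 4), nil),  op(nil, 4) ≐ op(nil, 4),  op(4, 4) ≐ op(4, nil).
Decompose tup/3: nil ≐ nil,  Z ≐ tup(4, 4, 4),  nil ≐ nil.
Delete trivial equation nil ≐ nil.
Bind Z := tup(4, 4, 4); no other remaining equation mentions Z. Substituting into the earlier binding gives P := op(tup(4, 4, 4), 4).
Delete trivial equation nil ≐ nil.
Delete trivial equation op(nil, 4) ≐ op(nil, 4).
Decompose op/2: 4 ≐ 4,  4 ≐ nil.
Delete trivial equation 4 ≐ 4.
Clash: constants 4 and nil differ; no unifier exists.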